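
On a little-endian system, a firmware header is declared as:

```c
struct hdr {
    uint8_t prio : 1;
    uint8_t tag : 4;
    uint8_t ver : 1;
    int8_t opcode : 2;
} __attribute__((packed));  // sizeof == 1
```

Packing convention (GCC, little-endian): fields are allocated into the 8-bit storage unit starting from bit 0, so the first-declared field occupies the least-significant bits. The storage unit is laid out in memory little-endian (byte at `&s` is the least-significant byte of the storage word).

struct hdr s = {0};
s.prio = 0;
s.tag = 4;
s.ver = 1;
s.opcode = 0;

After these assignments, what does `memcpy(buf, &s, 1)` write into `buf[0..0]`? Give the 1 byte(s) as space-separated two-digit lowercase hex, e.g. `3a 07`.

28

[0+:1] prio=0 & 0x1 = 0x0; word=0x00
[1+:4] tag=4 & 0xf = 0x4; word=0x08
[5+:1] ver=1 & 0x1 = 0x1; word=0x28
[6+:2] opcode=0 & 0x3 = 0x0; word=0x28
word = 0x28 → little-endian bytes:
  [0]=0x28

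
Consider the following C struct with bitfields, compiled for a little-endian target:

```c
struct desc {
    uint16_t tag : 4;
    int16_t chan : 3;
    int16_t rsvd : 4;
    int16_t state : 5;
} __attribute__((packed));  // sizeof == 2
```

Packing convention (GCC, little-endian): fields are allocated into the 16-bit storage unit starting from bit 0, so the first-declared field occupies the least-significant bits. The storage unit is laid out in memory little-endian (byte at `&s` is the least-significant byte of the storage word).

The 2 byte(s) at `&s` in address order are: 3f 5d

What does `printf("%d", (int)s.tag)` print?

15

[0]=0x3f [1]=0x5d (little-endian) → word 0x5d3f
tag [0+:4] = (word>>0) & 0xf = 15  ←
chan [4+:3] = (word>>4) & 0x7 = 3
rsvd [7+:4] = (word>>7) & 0xf = 10
state [11+:5] = (word>>11) & 0x1f = 11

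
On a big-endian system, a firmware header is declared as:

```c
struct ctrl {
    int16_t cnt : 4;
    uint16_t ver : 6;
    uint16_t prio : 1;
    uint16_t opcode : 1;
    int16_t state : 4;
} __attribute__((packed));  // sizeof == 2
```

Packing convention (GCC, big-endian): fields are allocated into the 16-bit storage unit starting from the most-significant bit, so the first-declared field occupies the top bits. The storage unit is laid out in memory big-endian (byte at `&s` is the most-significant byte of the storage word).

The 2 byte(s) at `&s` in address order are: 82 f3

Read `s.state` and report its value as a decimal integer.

[0]=0x82 [1]=0xf3 (big-endian) → word 0x82f3
cnt:4 @ bit 12 → (0x82f3>>12)&0xf = 0x8
ver:6 @ bit 6 → (0x82f3>>6)&0x3f = 0xb
prio:1 @ bit 5 → (0x82f3>>5)&0x1 = 0x1
opcode:1 @ bit 4 → (0x82f3>>4)&0x1 = 0x1
state:4 @ bit 0 → (0x82f3>>0)&0xf = 0x3  ←
state signed 4b, MSB=0: value = 3

3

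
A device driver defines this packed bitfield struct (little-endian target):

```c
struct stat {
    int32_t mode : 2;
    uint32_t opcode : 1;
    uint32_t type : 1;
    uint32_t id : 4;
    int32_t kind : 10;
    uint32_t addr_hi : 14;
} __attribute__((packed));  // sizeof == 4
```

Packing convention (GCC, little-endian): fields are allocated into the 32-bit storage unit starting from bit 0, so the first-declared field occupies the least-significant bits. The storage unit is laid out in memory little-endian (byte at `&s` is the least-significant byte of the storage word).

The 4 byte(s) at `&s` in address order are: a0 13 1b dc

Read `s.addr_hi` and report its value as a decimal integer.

[0]=0xa0 [1]=0x13 [2]=0x1b [3]=0xdc (little-endian) → word 0xdc1b13a0
mode:2 @ bit 0 → (0xdc1b13a0>>0)&0x3 = 0x0
opcode:1 @ bit 2 → (0xdc1b13a0>>2)&0x1 = 0x0
type:1 @ bit 3 → (0xdc1b13a0>>3)&0x1 = 0x0
id:4 @ bit 4 → (0xdc1b13a0>>4)&0xf = 0xa
kind:10 @ bit 8 → (0xdc1b13a0>>8)&0x3ff = 0x313
addr_hi:14 @ bit 18 → (0xdc1b13a0>>18)&0x3fff = 0x3706  ←

14086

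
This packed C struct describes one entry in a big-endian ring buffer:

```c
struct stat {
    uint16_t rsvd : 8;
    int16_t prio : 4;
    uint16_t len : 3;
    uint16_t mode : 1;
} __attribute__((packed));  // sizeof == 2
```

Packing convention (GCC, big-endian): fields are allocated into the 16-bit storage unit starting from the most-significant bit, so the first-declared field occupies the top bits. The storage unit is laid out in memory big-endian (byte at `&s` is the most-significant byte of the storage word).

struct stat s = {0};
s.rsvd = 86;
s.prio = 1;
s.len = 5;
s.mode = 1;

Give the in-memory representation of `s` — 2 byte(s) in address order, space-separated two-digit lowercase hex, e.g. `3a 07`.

56 1b

rsvd (8b) val=86 bits=0x56 at bit 8: 0x5600
prio (4b) val=1 bits=0x1 at bit 4: 0x5610
len (3b) val=5 bits=0x5 at bit 1: 0x561a
mode (1b) val=1 bits=0x1 at bit 0: 0x561b
word = 0x561b → big-endian bytes:
  [0]=0x56  [1]=0x1b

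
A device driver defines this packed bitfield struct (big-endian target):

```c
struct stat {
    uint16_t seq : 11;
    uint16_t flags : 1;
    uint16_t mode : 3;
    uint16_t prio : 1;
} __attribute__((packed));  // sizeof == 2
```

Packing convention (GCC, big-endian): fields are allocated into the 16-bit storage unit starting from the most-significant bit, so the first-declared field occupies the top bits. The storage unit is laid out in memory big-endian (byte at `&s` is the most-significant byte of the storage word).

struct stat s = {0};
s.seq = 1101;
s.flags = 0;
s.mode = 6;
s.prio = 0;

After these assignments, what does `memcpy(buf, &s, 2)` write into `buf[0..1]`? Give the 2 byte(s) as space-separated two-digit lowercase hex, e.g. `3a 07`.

seq:11 = 1101 → 0x44d << 5 → word 0x89a0
flags:1 = 0 → 0x0 << 4 → word 0x89a0
mode:3 = 6 → 0x6 << 1 → word 0x89ac
prio:1 = 0 → 0x0 << 0 → word 0x89ac
word = 0x89ac → big-endian bytes:
  [0]=0x89  [1]=0xac

89 ac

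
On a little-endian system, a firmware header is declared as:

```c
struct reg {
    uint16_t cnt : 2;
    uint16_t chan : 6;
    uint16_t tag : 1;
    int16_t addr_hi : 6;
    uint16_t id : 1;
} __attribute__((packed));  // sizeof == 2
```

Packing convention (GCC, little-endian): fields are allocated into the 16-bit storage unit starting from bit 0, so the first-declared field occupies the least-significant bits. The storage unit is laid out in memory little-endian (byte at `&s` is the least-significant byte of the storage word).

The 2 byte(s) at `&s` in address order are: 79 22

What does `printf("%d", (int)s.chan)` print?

30

[0]=0x79 [1]=0x22 (little-endian) → word 0x2279
cnt:2 @ bit 0 → (0x2279>>0)&0x3 = 0x1
chan:6 @ bit 2 → (0x2279>>2)&0x3f = 0x1e  ←
tag:1 @ bit 8 → (0x2279>>8)&0x1 = 0x0
addr_hi:6 @ bit 9 → (0x2279>>9)&0x3f = 0x11
id:1 @ bit 15 → (0x2279>>15)&0x1 = 0x0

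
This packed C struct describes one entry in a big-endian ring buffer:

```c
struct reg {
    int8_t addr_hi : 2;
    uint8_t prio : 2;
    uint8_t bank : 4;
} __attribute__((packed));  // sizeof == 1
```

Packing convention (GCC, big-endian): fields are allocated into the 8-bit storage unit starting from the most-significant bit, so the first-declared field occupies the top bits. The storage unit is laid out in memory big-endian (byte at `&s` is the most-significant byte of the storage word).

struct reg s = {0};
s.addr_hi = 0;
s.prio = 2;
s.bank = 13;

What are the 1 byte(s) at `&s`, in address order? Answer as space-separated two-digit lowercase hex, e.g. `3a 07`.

[6+:2] addr_hi=0 & 0x3 = 0x0; word=0x00
[4+:2] prio=2 & 0x3 = 0x2; word=0x20
[0+:4] bank=13 & 0xf = 0xd; word=0x2d
word = 0x2d → big-endian bytes:
  [0]=0x2d

2d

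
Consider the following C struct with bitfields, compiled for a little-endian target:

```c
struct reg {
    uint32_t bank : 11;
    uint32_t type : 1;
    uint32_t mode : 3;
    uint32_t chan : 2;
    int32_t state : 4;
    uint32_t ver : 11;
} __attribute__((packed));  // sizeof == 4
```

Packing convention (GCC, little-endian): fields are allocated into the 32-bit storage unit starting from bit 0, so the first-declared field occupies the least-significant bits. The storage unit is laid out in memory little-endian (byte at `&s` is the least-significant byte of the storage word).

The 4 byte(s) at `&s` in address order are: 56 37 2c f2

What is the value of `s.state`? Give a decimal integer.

[0]=0x56 [1]=0x37 [2]=0x2c [3]=0xf2 (little-endian) → word 0xf22c3756
bank [0+:11] = (word>>0) & 0x7ff = 1878
type [11+:1] = (word>>11) & 0x1 = 0
mode [12+:3] = (word>>12) & 0x7 = 3
chan [15+:2] = (word>>15) & 0x3 = 0
state [17+:4] = (word>>17) & 0xf = 6  ←
ver [21+:11] = (word>>21) & 0x7ff = 1937
state signed 4b, MSB=0: value = 6

6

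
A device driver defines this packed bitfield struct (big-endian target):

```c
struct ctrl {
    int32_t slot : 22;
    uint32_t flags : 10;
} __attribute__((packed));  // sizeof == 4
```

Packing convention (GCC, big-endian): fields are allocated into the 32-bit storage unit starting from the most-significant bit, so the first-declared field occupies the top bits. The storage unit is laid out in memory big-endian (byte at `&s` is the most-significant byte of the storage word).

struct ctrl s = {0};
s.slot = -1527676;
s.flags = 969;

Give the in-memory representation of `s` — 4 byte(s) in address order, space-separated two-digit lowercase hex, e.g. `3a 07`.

[10+:22] slot=-1527676 & 0x3fffff = 0x28b084; word=0xa2c21000
[0+:10] flags=969 & 0x3ff = 0x3c9; word=0xa2c213c9
word = 0xa2c213c9 → big-endian bytes:
  [0]=0xa2  [1]=0xc2  [2]=0x13  [3]=0xc9

a2 c2 13 c9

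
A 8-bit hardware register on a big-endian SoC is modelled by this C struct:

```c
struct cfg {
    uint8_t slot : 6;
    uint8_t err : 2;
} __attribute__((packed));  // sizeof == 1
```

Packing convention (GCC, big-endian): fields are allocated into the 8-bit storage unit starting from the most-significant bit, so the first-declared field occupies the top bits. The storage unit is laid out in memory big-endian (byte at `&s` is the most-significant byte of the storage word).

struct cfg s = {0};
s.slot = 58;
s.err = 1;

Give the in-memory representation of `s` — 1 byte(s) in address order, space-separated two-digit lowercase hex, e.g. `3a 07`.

e9

[2+:6] slot=58 & 0x3f = 0x3a; word=0xe8
[0+:2] err=1 & 0x3 = 0x1; word=0xe9
word = 0xe9 → big-endian bytes:
  [0]=0xe9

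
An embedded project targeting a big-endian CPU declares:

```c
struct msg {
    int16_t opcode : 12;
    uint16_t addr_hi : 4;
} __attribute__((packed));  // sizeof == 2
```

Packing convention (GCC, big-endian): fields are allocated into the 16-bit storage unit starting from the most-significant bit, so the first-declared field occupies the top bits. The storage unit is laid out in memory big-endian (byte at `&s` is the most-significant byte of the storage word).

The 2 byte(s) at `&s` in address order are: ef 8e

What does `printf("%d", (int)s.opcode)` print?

[0]=0xef [1]=0x8e (big-endian) → word 0xef8e
opcode:12 @ bit 4 → (0xef8e>>4)&0xfff = 0xef8  ←
addr_hi:4 @ bit 0 → (0xef8e>>0)&0xf = 0xe
opcode signed 12b, MSB=1: 3832 - 4096 = -264

-264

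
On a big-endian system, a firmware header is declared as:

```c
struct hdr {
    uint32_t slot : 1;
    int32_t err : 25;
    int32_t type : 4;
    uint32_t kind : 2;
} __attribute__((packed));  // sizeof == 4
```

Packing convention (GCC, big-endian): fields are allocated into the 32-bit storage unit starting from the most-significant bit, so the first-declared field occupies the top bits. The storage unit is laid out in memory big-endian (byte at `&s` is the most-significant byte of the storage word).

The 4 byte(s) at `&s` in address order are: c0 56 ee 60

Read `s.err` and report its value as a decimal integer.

-16688199

[0]=0xc0 [1]=0x56 [2]=0xee [3]=0x60 (big-endian) → word 0xc056ee60
slot:1 @ bit 31 → (0xc056ee60>>31)&0x1 = 0x1
err:25 @ bit 6 → (0xc056ee60>>6)&0x1ffffff = 0x1015bb9  ←
type:4 @ bit 2 → (0xc056ee60>>2)&0xf = 0x8
kind:2 @ bit 0 → (0xc056ee60>>0)&0x3 = 0x0
err signed 25b, MSB=1: 16866233 - 33554432 = -16688199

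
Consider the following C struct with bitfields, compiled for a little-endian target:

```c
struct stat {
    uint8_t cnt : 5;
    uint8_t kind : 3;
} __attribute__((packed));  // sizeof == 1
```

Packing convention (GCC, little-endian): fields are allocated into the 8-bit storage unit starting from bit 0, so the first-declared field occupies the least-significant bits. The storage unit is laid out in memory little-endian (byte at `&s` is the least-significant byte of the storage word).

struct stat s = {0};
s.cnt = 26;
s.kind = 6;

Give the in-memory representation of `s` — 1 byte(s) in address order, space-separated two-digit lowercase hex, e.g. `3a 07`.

cnt:5 = 26 → 0x1a << 0 → word 0x1a
kind:3 = 6 → 0x6 << 5 → word 0xda
word = 0xda → little-endian bytes:
  [0]=0xda

da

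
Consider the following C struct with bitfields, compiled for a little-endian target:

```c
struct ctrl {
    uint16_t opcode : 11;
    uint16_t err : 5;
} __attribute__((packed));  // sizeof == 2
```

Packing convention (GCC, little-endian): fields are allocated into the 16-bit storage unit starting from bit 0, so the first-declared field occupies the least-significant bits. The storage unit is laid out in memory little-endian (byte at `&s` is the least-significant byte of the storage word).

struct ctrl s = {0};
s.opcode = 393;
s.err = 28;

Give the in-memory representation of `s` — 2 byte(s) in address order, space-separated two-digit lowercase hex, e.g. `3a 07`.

89 e1

opcode (11b) val=393 bits=0x189 at bit 0: 0x0189
err (5b) val=28 bits=0x1c at bit 11: 0xe189
word = 0xe189 → little-endian bytes:
  [0]=0x89  [1]=0xe1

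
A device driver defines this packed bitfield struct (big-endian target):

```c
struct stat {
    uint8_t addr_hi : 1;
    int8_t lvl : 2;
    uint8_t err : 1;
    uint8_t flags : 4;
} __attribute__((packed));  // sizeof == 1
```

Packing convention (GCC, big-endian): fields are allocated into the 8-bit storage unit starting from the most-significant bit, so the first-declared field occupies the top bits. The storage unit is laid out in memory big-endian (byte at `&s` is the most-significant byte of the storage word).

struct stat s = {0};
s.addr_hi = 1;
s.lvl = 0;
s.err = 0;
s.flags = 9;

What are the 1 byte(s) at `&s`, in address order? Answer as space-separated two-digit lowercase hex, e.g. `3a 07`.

89

[7+:1] addr_hi=1 & 0x1 = 0x1; word=0x80
[5+:2] lvl=0 & 0x3 = 0x0; word=0x80
[4+:1] err=0 & 0x1 = 0x0; word=0x80
[0+:4] flags=9 & 0xf = 0x9; word=0x89
word = 0x89 → big-endian bytes:
  [0]=0x89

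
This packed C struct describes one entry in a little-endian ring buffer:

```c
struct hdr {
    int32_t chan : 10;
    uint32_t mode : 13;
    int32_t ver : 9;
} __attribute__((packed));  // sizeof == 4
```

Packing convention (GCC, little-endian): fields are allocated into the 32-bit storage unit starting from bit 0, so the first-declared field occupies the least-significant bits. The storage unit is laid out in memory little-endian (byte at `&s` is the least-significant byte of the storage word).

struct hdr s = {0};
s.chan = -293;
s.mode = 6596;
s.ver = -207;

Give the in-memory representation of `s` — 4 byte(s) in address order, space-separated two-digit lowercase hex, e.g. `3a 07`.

chan:10 = -293 → 0x2db << 0 → word 0x000002db
mode:13 = 6596 → 0x19c4 << 10 → word 0x006712db
ver:9 = -207 → 0x131 << 23 → word 0x98e712db
word = 0x98e712db → little-endian bytes:
  [0]=0xdb  [1]=0x12  [2]=0xe7  [3]=0x98

db 12 e7 98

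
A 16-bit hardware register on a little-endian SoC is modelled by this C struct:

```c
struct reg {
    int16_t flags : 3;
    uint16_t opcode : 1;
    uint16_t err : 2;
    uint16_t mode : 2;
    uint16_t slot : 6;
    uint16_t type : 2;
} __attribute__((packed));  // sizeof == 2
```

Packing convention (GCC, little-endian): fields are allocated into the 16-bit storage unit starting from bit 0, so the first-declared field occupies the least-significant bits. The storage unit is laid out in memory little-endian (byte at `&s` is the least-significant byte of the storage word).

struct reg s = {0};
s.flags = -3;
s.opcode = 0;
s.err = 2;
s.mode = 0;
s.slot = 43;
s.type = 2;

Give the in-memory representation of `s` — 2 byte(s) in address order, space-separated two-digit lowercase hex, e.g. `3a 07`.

25 ab

flags (3b) val=-3 bits=0x5 at bit 0: 0x0005
opcode (1b) val=0 bits=0x0 at bit 3: 0x0005
err (2b) val=2 bits=0x2 at bit 4: 0x0025
mode (2b) val=0 bits=0x0 at bit 6: 0x0025
slot (6b) val=43 bits=0x2b at bit 8: 0x2b25
type (2b) val=2 bits=0x2 at bit 14: 0xab25
word = 0xab25 → little-endian bytes:
  [0]=0x25  [1]=0xab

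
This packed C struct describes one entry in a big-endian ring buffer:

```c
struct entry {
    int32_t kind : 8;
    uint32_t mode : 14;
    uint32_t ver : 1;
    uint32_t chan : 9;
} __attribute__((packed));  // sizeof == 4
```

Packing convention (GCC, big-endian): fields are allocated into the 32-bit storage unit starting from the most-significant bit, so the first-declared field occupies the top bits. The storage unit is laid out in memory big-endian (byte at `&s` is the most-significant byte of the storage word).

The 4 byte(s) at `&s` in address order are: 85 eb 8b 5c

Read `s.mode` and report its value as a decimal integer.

[0]=0x85 [1]=0xeb [2]=0x8b [3]=0x5c (big-endian) → word 0x85eb8b5c
kind [24+:8] = (word>>24) & 0xff = 133
mode [10+:14] = (word>>10) & 0x3fff = 15074  ←
ver [9+:1] = (word>>9) & 0x1 = 1
chan [0+:9] = (word>>0) & 0x1ff = 348

15074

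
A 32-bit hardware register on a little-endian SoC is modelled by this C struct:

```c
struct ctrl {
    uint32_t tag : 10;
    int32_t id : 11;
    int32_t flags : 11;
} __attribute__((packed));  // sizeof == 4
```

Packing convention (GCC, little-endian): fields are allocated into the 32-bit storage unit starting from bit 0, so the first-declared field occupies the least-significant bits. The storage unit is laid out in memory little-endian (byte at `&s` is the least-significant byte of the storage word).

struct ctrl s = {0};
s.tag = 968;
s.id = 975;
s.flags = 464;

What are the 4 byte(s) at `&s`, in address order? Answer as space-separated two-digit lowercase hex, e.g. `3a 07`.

[0+:10] tag=968 & 0x3ff = 0x3c8; word=0x000003c8
[10+:11] id=975 & 0x7ff = 0x3cf; word=0x000f3fc8
[21+:11] flags=464 & 0x7ff = 0x1d0; word=0x3a0f3fc8
word = 0x3a0f3fc8 → little-endian bytes:
  [0]=0xc8  [1]=0x3f  [2]=0x0f  [3]=0x3a

c8 3f 0f 3a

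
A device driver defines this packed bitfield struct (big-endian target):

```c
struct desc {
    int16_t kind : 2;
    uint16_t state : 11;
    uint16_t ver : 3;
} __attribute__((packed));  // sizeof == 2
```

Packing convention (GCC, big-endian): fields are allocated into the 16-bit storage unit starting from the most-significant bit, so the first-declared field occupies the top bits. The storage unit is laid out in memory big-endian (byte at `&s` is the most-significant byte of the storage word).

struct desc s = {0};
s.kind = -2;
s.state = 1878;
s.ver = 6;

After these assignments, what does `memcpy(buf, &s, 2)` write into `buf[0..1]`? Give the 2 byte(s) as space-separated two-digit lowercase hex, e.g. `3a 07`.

ba b6

kind (2b) val=-2 bits=0x2 at bit 14: 0x8000
state (11b) val=1878 bits=0x756 at bit 3: 0xbab0
ver (3b) val=6 bits=0x6 at bit 0: 0xbab6
word = 0xbab6 → big-endian bytes:
  [0]=0xba  [1]=0xb6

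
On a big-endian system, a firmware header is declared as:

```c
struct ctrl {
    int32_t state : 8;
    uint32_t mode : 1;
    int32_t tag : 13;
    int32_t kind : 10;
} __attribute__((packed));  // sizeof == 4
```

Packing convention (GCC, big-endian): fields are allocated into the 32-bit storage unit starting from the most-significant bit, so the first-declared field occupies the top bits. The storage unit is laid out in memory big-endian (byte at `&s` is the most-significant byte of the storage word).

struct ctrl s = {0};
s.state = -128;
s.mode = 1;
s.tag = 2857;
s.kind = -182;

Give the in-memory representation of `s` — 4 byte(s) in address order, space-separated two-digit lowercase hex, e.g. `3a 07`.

80 ac a7 4a

state (8b) val=-128 bits=0x80 at bit 24: 0x80000000
mode (1b) val=1 bits=0x1 at bit 23: 0x80800000
tag (13b) val=2857 bits=0xb29 at bit 10: 0x80aca400
kind (10b) val=-182 bits=0x34a at bit 0: 0x80aca74a
word = 0x80aca74a → big-endian bytes:
  [0]=0x80  [1]=0xac  [2]=0xa7  [3]=0x4a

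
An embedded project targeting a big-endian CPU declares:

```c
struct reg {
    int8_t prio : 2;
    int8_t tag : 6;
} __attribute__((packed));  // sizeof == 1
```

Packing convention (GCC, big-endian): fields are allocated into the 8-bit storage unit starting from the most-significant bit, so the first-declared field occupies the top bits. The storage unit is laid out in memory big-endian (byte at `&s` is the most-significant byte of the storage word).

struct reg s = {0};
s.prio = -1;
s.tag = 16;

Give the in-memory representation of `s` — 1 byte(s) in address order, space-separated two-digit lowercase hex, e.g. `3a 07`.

prio:2 = -1 → 0x3 << 6 → word 0xc0
tag:6 = 16 → 0x10 << 0 → word 0xd0
word = 0xd0 → big-endian bytes:
  [0]=0xd0

d0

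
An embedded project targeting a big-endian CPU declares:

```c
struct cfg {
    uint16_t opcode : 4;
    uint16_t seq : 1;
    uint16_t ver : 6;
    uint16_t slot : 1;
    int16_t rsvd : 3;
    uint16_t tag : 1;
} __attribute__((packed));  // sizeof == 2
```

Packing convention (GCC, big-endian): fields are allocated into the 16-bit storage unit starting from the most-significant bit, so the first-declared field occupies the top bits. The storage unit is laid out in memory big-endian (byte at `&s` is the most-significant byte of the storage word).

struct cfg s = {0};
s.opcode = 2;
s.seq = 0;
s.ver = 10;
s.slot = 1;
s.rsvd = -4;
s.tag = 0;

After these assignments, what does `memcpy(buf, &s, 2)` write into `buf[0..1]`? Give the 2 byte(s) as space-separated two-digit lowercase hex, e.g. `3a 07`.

21 58

[12+:4] opcode=2 & 0xf = 0x2; word=0x2000
[11+:1] seq=0 & 0x1 = 0x0; word=0x2000
[5+:6] ver=10 & 0x3f = 0xa; word=0x2140
[4+:1] slot=1 & 0x1 = 0x1; word=0x2150
[1+:3] rsvd=-4 & 0x7 = 0x4; word=0x2158
[0+:1] tag=0 & 0x1 = 0x0; word=0x2158
word = 0x2158 → big-endian bytes:
  [0]=0x21  [1]=0x58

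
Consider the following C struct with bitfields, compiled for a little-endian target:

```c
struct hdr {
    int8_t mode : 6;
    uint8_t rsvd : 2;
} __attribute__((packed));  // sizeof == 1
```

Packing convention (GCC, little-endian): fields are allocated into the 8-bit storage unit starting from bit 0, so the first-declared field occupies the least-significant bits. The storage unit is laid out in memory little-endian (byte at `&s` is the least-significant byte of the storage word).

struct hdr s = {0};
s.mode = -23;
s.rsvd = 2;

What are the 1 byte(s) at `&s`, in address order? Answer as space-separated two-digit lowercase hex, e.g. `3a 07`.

[0+:6] mode=-23 & 0x3f = 0x29; word=0x29
[6+:2] rsvd=2 & 0x3 = 0x2; word=0xa9
word = 0xa9 → little-endian bytes:
  [0]=0xa9

a9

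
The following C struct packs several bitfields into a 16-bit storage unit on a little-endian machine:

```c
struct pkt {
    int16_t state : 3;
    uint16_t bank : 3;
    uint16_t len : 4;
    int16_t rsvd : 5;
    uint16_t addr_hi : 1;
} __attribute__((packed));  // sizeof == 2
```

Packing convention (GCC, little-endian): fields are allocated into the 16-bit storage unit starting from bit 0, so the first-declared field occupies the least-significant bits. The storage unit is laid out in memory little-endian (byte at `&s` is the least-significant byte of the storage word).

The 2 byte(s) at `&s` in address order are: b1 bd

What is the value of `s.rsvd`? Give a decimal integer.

[0]=0xb1 [1]=0xbd (little-endian) → word 0xbdb1
state [0+:3] = (word>>0) & 0x7 = 1
bank [3+:3] = (word>>3) & 0x7 = 6
len [6+:4] = (word>>6) & 0xf = 6
rsvd [10+:5] = (word>>10) & 0x1f = 15  ←
addr_hi [15+:1] = (word>>15) & 0x1 = 1
rsvd signed 5b, MSB=0: value = 15

15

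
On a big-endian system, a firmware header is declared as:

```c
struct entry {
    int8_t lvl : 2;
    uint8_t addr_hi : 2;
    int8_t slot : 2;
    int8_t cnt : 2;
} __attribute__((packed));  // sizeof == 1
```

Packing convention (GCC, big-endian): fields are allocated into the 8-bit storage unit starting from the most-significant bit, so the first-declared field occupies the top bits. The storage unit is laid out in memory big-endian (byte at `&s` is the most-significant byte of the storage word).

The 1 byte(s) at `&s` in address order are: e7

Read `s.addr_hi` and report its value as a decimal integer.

2

[0]=0xe7 (big-endian) → word 0xe7
lvl [6+:2] = (word>>6) & 0x3 = 3
addr_hi [4+:2] = (word>>4) & 0x3 = 2  ←
slot [2+:2] = (word>>2) & 0x3 = 1
cnt [0+:2] = (word>>0) & 0x3 = 3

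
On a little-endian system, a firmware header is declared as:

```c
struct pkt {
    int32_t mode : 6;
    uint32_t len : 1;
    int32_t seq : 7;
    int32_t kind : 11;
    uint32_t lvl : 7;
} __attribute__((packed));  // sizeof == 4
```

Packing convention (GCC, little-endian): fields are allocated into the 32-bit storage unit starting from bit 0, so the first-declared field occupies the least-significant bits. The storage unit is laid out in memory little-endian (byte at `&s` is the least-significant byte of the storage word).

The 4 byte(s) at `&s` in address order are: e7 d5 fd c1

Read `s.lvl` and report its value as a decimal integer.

96

[0]=0xe7 [1]=0xd5 [2]=0xfd [3]=0xc1 (little-endian) → word 0xc1fdd5e7
mode:6 @ bit 0 → (0xc1fdd5e7>>0)&0x3f = 0x27
len:1 @ bit 6 → (0xc1fdd5e7>>6)&0x1 = 0x1
seq:7 @ bit 7 → (0xc1fdd5e7>>7)&0x7f = 0x2b
kind:11 @ bit 14 → (0xc1fdd5e7>>14)&0x7ff = 0x7f7
lvl:7 @ bit 25 → (0xc1fdd5e7>>25)&0x7f = 0x60  ←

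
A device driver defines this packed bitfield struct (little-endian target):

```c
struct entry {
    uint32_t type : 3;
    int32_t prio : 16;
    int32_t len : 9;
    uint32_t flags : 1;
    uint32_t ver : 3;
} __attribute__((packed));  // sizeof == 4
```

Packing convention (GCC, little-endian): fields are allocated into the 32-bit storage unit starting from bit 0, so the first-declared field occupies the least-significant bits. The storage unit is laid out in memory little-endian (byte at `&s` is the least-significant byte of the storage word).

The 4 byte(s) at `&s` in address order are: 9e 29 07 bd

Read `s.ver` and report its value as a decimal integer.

[0]=0x9e [1]=0x29 [2]=0x07 [3]=0xbd (little-endian) → word 0xbd07299e
type [0+:3] = (word>>0) & 0x7 = 6
prio [3+:16] = (word>>3) & 0xffff = 58675
len [19+:9] = (word>>19) & 0x1ff = 416
flags [28+:1] = (word>>28) & 0x1 = 1
ver [29+:3] = (word>>29) & 0x7 = 5  ←

5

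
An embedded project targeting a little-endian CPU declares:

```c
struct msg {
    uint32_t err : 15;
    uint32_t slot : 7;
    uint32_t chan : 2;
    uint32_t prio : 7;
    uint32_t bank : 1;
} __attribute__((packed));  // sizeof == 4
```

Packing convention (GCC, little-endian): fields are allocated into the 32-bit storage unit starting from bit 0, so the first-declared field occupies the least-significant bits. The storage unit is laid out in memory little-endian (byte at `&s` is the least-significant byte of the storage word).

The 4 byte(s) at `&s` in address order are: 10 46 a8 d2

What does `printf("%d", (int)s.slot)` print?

80

[0]=0x10 [1]=0x46 [2]=0xa8 [3]=0xd2 (little-endian) → word 0xd2a84610
err:15 @ bit 0 → (0xd2a84610>>0)&0x7fff = 0x4610
slot:7 @ bit 15 → (0xd2a84610>>15)&0x7f = 0x50  ←
chan:2 @ bit 22 → (0xd2a84610>>22)&0x3 = 0x2
prio:7 @ bit 24 → (0xd2a84610>>24)&0x7f = 0x52
bank:1 @ bit 31 → (0xd2a84610>>31)&0x1 = 0x1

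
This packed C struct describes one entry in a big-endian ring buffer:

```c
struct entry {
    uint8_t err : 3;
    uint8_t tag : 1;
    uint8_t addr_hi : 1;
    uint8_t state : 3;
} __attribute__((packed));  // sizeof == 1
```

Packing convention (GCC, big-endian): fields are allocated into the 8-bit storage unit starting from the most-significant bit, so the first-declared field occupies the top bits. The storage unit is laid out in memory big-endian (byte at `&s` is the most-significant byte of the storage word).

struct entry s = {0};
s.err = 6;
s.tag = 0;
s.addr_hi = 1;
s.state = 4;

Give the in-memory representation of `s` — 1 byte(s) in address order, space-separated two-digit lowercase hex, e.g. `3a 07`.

cc

err (3b) val=6 bits=0x6 at bit 5: 0xc0
tag (1b) val=0 bits=0x0 at bit 4: 0xc0
addr_hi (1b) val=1 bits=0x1 at bit 3: 0xc8
state (3b) val=4 bits=0x4 at bit 0: 0xcc
word = 0xcc → big-endian bytes:
  [0]=0xcc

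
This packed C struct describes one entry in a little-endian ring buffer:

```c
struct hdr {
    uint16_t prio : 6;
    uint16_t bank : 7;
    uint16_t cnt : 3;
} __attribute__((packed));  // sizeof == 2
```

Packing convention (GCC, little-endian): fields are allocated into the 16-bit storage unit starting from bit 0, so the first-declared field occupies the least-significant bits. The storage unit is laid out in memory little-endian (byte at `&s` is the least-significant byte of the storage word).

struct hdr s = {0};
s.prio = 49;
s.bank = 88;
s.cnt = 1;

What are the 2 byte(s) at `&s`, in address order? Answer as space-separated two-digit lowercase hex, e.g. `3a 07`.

[0+:6] prio=49 & 0x3f = 0x31; word=0x0031
[6+:7] bank=88 & 0x7f = 0x58; word=0x1631
[13+:3] cnt=1 & 0x7 = 0x1; word=0x3631
word = 0x3631 → little-endian bytes:
  [0]=0x31  [1]=0x36

31 36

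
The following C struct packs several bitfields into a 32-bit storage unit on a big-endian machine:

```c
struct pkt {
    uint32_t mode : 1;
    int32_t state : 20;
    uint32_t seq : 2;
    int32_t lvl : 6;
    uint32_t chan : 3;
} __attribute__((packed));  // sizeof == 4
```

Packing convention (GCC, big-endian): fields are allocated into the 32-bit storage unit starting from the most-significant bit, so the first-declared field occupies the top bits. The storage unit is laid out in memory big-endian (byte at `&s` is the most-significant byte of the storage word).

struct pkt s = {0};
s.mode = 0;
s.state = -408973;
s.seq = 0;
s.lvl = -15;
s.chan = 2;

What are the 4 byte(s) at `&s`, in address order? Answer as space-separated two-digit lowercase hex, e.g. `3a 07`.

[31+:1] mode=0 & 0x1 = 0x0; word=0x00000000
[11+:20] state=-408973 & 0xfffff = 0x9c273; word=0x4e139800
[9+:2] seq=0 & 0x3 = 0x0; word=0x4e139800
[3+:6] lvl=-15 & 0x3f = 0x31; word=0x4e139988
[0+:3] chan=2 & 0x7 = 0x2; word=0x4e13998a
word = 0x4e13998a → big-endian bytes:
  [0]=0x4e  [1]=0x13  [2]=0x99  [3]=0x8a

4e 13 99 8a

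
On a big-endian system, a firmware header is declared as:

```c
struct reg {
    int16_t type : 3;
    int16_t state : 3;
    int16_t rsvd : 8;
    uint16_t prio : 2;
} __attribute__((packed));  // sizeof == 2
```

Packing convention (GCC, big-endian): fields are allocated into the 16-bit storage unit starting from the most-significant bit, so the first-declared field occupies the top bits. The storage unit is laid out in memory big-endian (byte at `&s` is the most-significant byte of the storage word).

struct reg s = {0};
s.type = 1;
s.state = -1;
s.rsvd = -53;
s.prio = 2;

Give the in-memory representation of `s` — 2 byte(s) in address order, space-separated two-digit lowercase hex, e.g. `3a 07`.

type (3b) val=1 bits=0x1 at bit 13: 0x2000
state (3b) val=-1 bits=0x7 at bit 10: 0x3c00
rsvd (8b) val=-53 bits=0xcb at bit 2: 0x3f2c
prio (2b) val=2 bits=0x2 at bit 0: 0x3f2e
word = 0x3f2e → big-endian bytes:
  [0]=0x3f  [1]=0x2e

3f 2e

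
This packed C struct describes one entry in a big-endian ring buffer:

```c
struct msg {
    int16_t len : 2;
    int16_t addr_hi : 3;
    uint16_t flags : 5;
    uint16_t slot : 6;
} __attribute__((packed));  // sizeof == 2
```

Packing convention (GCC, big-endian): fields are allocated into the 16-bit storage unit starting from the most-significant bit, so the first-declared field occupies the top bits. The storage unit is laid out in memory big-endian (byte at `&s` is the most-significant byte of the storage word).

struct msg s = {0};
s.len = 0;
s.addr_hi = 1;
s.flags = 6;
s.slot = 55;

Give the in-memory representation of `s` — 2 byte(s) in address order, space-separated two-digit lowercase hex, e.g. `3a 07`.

[14+:2] len=0 & 0x3 = 0x0; word=0x0000
[11+:3] addr_hi=1 & 0x7 = 0x1; word=0x0800
[6+:5] flags=6 & 0x1f = 0x6; word=0x0980
[0+:6] slot=55 & 0x3f = 0x37; word=0x09b7
word = 0x09b7 → big-endian bytes:
  [0]=0x09  [1]=0xb7

09 b7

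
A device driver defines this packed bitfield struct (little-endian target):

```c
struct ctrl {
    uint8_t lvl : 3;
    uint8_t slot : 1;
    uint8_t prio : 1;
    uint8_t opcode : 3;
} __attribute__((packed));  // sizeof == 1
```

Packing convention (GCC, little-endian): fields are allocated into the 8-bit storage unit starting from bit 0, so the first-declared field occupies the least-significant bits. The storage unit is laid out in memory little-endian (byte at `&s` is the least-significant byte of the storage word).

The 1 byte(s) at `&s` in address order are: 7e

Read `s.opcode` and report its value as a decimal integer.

3

[0]=0x7e (little-endian) → word 0x7e
lvl [0+:3] = (word>>0) & 0x7 = 6
slot [3+:1] = (word>>3) & 0x1 = 1
prio [4+:1] = (word>>4) & 0x1 = 1
opcode [5+:3] = (word>>5) & 0x7 = 3  ←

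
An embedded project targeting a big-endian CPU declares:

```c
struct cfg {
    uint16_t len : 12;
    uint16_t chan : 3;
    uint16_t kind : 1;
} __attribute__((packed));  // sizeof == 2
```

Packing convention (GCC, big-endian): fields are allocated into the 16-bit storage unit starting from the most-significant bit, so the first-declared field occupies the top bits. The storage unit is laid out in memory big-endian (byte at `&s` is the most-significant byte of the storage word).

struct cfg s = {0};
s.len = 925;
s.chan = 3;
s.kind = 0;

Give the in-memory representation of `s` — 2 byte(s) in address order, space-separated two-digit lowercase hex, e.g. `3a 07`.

[4+:12] len=925 & 0xfff = 0x39d; word=0x39d0
[1+:3] chan=3 & 0x7 = 0x3; word=0x39d6
[0+:1] kind=0 & 0x1 = 0x0; word=0x39d6
word = 0x39d6 → big-endian bytes:
  [0]=0x39  [1]=0xd6

39 d6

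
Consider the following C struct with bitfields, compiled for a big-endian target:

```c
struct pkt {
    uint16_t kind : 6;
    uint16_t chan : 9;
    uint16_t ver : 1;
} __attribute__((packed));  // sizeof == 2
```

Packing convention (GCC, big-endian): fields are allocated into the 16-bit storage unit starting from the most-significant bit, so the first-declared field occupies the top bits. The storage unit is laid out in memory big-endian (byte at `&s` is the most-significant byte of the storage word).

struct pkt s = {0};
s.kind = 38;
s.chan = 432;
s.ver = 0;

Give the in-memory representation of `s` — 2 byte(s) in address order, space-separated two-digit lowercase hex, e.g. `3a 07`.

[10+:6] kind=38 & 0x3f = 0x26; word=0x9800
[1+:9] chan=432 & 0x1ff = 0x1b0; word=0x9b60
[0+:1] ver=0 & 0x1 = 0x0; word=0x9b60
word = 0x9b60 → big-endian bytes:
  [0]=0x9b  [1]=0x60

9b 60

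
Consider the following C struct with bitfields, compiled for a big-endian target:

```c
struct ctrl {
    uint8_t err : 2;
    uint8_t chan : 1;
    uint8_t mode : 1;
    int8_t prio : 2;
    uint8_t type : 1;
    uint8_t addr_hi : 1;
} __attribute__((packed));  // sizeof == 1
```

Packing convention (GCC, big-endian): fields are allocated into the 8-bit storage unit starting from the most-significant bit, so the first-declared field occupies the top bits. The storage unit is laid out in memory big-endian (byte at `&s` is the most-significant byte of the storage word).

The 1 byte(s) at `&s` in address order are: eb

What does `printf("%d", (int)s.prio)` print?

[0]=0xeb (big-endian) → word 0xeb
err:2 @ bit 6 → (0xeb>>6)&0x3 = 0x3
chan:1 @ bit 5 → (0xeb>>5)&0x1 = 0x1
mode:1 @ bit 4 → (0xeb>>4)&0x1 = 0x0
prio:2 @ bit 2 → (0xeb>>2)&0x3 = 0x2  ←
type:1 @ bit 1 → (0xeb>>1)&0x1 = 0x1
addr_hi:1 @ bit 0 → (0xeb>>0)&0x1 = 0x1
prio signed 2b, MSB=1: 2 - 4 = -2

-2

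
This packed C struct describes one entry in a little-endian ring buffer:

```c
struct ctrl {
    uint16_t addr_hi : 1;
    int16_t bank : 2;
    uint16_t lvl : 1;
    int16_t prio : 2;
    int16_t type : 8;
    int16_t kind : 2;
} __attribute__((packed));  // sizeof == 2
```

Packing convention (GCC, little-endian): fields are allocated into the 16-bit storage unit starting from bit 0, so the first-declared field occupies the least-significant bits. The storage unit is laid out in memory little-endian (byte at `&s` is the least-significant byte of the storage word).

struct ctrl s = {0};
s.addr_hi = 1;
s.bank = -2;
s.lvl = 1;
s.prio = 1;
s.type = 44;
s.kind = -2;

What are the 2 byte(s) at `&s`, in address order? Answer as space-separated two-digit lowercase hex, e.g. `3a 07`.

1d 8b

addr_hi:1 = 1 → 0x1 << 0 → word 0x0001
bank:2 = -2 → 0x2 << 1 → word 0x0005
lvl:1 = 1 → 0x1 << 3 → word 0x000d
prio:2 = 1 → 0x1 << 4 → word 0x001d
type:8 = 44 → 0x2c << 6 → word 0x0b1d
kind:2 = -2 → 0x2 << 14 → word 0x8b1d
word = 0x8b1d → little-endian bytes:
  [0]=0x1d  [1]=0x8b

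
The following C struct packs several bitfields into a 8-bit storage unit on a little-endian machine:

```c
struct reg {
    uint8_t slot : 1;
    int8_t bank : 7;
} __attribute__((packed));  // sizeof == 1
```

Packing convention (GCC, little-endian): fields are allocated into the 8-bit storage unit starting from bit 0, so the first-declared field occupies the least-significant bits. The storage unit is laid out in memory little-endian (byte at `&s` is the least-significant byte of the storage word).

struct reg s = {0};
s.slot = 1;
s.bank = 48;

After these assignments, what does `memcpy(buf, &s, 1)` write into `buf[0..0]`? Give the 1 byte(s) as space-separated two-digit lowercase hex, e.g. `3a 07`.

61

slot:1 = 1 → 0x1 << 0 → word 0x01
bank:7 = 48 → 0x30 << 1 → word 0x61
word = 0x61 → little-endian bytes:
  [0]=0x61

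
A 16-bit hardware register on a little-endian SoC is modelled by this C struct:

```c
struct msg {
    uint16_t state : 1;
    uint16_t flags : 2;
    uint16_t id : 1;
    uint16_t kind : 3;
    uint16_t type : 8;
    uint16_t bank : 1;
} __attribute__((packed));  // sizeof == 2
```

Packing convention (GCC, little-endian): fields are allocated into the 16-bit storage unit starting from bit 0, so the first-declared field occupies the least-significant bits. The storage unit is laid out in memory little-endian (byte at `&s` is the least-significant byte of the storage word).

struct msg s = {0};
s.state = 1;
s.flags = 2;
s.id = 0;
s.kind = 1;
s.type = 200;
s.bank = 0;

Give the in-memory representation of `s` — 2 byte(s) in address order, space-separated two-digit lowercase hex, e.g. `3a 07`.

state:1 = 1 → 0x1 << 0 → word 0x0001
flags:2 = 2 → 0x2 << 1 → word 0x0005
id:1 = 0 → 0x0 << 3 → word 0x0005
kind:3 = 1 → 0x1 << 4 → word 0x0015
type:8 = 200 → 0xc8 << 7 → word 0x6415
bank:1 = 0 → 0x0 << 15 → word 0x6415
word = 0x6415 → little-endian bytes:
  [0]=0x15  [1]=0x64

15 64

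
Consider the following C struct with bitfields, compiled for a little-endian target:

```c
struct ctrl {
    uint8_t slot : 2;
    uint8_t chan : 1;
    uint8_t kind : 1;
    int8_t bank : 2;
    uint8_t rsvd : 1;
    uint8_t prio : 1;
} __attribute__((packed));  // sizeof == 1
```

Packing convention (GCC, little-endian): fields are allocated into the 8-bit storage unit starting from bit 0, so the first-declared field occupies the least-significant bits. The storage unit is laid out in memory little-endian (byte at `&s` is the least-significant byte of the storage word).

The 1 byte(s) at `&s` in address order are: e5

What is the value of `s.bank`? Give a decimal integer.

[0]=0xe5 (little-endian) → word 0xe5
slot:2 @ bit 0 → (0xe5>>0)&0x3 = 0x1
chan:1 @ bit 2 → (0xe5>>2)&0x1 = 0x1
kind:1 @ bit 3 → (0xe5>>3)&0x1 = 0x0
bank:2 @ bit 4 → (0xe5>>4)&0x3 = 0x2  ←
rsvd:1 @ bit 6 → (0xe5>>6)&0x1 = 0x1
prio:1 @ bit 7 → (0xe5>>7)&0x1 = 0x1
bank signed 2b, MSB=1: 2 - 4 = -2

-2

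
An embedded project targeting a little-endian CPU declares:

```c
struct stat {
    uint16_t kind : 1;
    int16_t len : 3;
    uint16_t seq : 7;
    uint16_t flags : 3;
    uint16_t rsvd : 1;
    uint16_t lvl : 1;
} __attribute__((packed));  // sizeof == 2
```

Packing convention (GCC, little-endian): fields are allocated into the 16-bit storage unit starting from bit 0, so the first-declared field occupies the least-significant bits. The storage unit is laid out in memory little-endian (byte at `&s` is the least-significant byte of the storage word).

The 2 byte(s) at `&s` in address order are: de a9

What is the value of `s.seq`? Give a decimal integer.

[0]=0xde [1]=0xa9 (little-endian) → word 0xa9de
kind:1 @ bit 0 → (0xa9de>>0)&0x1 = 0x0
len:3 @ bit 1 → (0xa9de>>1)&0x7 = 0x7
seq:7 @ bit 4 → (0xa9de>>4)&0x7f = 0x1d  ←
flags:3 @ bit 11 → (0xa9de>>11)&0x7 = 0x5
rsvd:1 @ bit 14 → (0xa9de>>14)&0x1 = 0x0
lvl:1 @ bit 15 → (0xa9de>>15)&0x1 = 0x1

29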